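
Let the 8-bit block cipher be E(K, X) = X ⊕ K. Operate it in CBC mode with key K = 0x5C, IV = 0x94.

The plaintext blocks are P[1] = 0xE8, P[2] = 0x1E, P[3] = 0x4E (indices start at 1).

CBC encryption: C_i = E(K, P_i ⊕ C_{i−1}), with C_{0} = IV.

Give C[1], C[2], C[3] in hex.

C[1]: P[1] ⊕ 0x94 = 0x7C; E(K, 0x7C) = 0x20.
C[2]: P[2] ⊕ 0x20 = 0x3E; E(K, 0x3E) = 0x62.
C[3]: P[3] ⊕ 0x62 = 0x2C; E(K, 0x2C) = 0x70.

C[1] = 0x20, C[2] = 0x62, C[3] = 0x70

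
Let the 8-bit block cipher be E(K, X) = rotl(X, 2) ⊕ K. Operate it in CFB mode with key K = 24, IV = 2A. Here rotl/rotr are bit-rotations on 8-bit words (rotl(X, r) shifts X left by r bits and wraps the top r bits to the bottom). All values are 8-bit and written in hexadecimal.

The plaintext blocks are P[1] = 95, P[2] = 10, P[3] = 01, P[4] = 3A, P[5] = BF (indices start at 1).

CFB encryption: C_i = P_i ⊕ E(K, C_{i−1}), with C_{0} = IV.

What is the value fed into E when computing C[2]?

C[1]: E(K, 2A) = 8C; 95 ⊕ 8C = 19.
C[2]: E(K, 19) = 40; 10 ⊕ 40 = 50.
So the input to E for block [2] is 19.

19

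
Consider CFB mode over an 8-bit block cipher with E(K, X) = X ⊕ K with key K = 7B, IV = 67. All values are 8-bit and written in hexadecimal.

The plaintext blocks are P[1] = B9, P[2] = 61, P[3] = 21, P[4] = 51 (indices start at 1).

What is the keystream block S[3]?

CFB encryption: C_i = P_i ⊕ E(K, C_{i−1}), with C_{0} = IV.
C[1]: E(K, 67) = 1C; B9 ⊕ 1C = A5.
C[2]: E(K, A5) = DE; 61 ⊕ DE = BF.
C[3]: E(K, BF) = C4; 21 ⊕ C4 = E5.
So S[3] = C4.

C4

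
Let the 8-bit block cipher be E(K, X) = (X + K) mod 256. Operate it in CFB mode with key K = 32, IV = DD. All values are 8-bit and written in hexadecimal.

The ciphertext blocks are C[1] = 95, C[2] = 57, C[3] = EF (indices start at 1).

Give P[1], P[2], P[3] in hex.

P[1] = 9A, P[2] = 90, P[3] = 66

CFB decryption: P_i = C_i ⊕ E(K, C_{i−1}), with C_{0} = IV.
P[1]: E(K, DD) = 0F; 95 ⊕ 0F = 9A.
P[2]: E(K, 95) = C7; 57 ⊕ C7 = 90.
P[3]: E(K, 57) = 89; EF ⊕ 89 = 66.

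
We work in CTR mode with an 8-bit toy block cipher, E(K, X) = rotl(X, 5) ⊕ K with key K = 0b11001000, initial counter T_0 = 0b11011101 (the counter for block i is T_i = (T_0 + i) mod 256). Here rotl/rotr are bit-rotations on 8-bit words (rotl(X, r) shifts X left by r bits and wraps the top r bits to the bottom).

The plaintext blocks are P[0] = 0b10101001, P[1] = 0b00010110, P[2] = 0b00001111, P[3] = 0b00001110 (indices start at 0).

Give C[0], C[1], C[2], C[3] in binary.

C[0] = 0b11011010, C[1] = 0b00000101, C[2] = 0b00111100, C[3] = 0b11011010

CTR encryption: S_i = E(K, T_i) where T_i is the counter for block i; C_i = P_i ⊕ S_i.
C[0]: T = 0b11011101, S = E(K, T) = 0b01110011; 0b10101001 ⊕ 0b01110011 = 0b11011010.
C[1]: T = 0b11011110, S = E(K, T) = 0b00010011; 0b00010110 ⊕ 0b00010011 = 0b00000101.
C[2]: T = 0b11011111, S = E(K, T) = 0b00110011; 0b00001111 ⊕ 0b00110011 = 0b00111100.
C[3]: T = 0b11100000, S = E(K, T) = 0b11010100; 0b00001110 ⊕ 0b11010100 = 0b11011010.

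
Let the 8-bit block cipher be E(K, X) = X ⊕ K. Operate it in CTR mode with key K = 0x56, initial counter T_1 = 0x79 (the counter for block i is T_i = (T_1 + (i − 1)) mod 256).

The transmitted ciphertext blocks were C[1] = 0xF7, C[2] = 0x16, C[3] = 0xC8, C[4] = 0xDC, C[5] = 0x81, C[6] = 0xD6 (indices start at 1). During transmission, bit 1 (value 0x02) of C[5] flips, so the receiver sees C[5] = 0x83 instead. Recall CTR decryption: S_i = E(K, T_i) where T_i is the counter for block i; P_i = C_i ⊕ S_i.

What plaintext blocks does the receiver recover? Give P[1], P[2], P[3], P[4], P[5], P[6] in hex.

Only C[5] changed, to 0x83. In CTR, a change in C_i flips the same bit in P_i only; the keystream is unaffected. Decrypting the received ciphertext:
P[1]: T = 0x79, S = E(K, T) = 0x2F; 0xF7 ⊕ 0x2F = 0xD8.
P[2]: T = 0x7A, S = E(K, T) = 0x2C; 0x16 ⊕ 0x2C = 0x3A.
P[3]: T = 0x7B, S = E(K, T) = 0x2D; 0xC8 ⊕ 0x2D = 0xE5.
P[4]: T = 0x7C, S = E(K, T) = 0x2A; 0xDC ⊕ 0x2A = 0xF6.
P[5]: T = 0x7D, S = E(K, T) = 0x2B; 0x83 ⊕ 0x2B = 0xA8.
P[6]: T = 0x7E, S = E(K, T) = 0x28; 0xD6 ⊕ 0x28 = 0xFE.
Blocks that differ from the original plaintext: P[5].

P[1] = 0xD8, P[2] = 0x3A, P[3] = 0xE5, P[4] = 0xF6, P[5] = 0xA8, P[6] = 0xFE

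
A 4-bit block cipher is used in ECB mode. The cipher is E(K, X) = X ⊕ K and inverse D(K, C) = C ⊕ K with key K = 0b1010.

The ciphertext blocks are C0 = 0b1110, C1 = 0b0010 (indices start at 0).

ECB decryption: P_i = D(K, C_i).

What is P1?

P1 = 0b1000

P1: D(K, 0b0010) = 0b1000.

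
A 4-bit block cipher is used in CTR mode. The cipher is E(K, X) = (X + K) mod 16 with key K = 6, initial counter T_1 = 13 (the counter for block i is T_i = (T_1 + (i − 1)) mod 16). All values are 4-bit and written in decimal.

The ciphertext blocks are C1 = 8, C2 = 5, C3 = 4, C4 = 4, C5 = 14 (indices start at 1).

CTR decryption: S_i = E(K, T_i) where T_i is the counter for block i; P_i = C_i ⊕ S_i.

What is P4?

P4: T = 0, S = E(K, T) = 6; 4 ⊕ 6 = 2.

P4 = 2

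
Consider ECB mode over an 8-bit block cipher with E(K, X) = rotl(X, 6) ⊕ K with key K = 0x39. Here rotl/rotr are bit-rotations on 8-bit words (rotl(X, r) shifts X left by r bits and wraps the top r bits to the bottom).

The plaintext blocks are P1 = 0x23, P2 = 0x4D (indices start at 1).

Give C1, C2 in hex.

ECB encryption: C_i = E(K, P_i).
C1: E(K, 0x23) = 0xF1.
C2: E(K, 0x4D) = 0x6A.

C1 = 0xF1, C2 = 0x6A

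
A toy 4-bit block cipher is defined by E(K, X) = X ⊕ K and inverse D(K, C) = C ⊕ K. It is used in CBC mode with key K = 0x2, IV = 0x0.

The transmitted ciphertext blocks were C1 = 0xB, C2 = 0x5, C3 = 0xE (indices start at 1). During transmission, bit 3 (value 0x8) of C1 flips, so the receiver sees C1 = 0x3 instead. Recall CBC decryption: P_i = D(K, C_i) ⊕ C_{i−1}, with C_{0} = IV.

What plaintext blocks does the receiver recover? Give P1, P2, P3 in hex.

Only C1 changed, to 0x3. In CBC, a change in C_i garbles P_i and flips the same bit in P_{i+1}. Decrypting the received ciphertext:
P1: D(K, 0x3) = 0x1; 0x1 ⊕ 0x0 = 0x1.
P2: D(K, 0x5) = 0x7; 0x7 ⊕ 0x3 = 0x4.
P3: D(K, 0xE) = 0xC; 0xC ⊕ 0x5 = 0x9.
Blocks that differ from the original plaintext: P1, P2.

P1 = 0x1, P2 = 0x4, P3 = 0x9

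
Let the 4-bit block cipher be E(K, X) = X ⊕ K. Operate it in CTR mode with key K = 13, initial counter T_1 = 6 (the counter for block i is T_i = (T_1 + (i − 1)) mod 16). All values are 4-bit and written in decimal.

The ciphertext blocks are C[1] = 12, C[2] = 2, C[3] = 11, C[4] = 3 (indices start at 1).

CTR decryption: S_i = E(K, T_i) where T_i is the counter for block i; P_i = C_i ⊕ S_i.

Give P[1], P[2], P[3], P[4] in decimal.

P[1] = 7, P[2] = 8, P[3] = 14, P[4] = 7

P[1]: T = 6, S = E(K, T) = 11; 12 ⊕ 11 = 7.
P[2]: T = 7, S = E(K, T) = 10; 2 ⊕ 10 = 8.
P[3]: T = 8, S = E(K, T) = 5; 11 ⊕ 5 = 14.
P[4]: T = 9, S = E(K, T) = 4; 3 ⊕ 4 = 7.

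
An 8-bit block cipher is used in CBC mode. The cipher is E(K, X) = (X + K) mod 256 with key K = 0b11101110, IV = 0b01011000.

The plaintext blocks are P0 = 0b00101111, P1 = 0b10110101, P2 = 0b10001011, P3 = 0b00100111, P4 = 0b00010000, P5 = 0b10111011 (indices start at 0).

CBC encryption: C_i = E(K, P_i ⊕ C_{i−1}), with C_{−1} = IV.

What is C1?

C0: P0 ⊕ 0b01011000 = 0b01110111; E(K, 0b01110111) = 0b01100101.
C1: P1 ⊕ 0b01100101 = 0b11010000; E(K, 0b11010000) = 0b10111110.

C1 = 0b10111110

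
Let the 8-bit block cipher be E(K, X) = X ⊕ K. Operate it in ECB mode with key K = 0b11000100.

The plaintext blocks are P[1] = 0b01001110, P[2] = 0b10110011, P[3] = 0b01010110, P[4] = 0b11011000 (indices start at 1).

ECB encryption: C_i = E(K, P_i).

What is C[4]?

C[4]: E(K, 0b11011000) = 0b00011100.

C[4] = 0b00011100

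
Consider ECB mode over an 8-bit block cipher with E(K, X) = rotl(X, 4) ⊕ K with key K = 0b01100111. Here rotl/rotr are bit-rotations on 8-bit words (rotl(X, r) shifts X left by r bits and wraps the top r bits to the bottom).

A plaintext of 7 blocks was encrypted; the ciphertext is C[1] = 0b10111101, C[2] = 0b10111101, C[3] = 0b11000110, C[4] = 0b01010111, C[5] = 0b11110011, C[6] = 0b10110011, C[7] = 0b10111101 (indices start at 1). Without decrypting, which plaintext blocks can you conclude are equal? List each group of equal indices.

ECB encrypts each block independently with the same key, so equal ciphertext blocks imply equal plaintext blocks.
C[1] = C[2] = C[7] = 0b10111101, so P[1] = P[2] = P[7].

P[1] = P[2] = P[7]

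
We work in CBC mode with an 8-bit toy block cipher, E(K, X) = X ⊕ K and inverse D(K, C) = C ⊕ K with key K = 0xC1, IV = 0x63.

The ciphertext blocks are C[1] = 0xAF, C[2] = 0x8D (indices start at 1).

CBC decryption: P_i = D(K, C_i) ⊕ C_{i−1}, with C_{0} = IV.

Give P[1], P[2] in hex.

P[1] = 0x0D, P[2] = 0xE3

P[1]: D(K, 0xAF) = 0x6E; 0x6E ⊕ 0x63 = 0x0D.
P[2]: D(K, 0x8D) = 0x4C; 0x4C ⊕ 0xAF = 0xE3.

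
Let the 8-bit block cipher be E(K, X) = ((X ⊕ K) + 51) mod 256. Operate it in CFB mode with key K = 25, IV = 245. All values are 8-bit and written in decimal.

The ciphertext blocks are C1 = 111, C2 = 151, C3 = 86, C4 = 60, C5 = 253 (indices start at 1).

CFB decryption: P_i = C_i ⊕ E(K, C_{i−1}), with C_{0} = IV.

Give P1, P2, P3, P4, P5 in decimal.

P1: E(K, 245) = 31; 111 ⊕ 31 = 112.
P2: E(K, 111) = 169; 151 ⊕ 169 = 62.
P3: E(K, 151) = 193; 86 ⊕ 193 = 151.
P4: E(K, 86) = 130; 60 ⊕ 130 = 190.
P5: E(K, 60) = 88; 253 ⊕ 88 = 165.

P1 = 112, P2 = 62, P3 = 151, P4 = 190, P5 = 165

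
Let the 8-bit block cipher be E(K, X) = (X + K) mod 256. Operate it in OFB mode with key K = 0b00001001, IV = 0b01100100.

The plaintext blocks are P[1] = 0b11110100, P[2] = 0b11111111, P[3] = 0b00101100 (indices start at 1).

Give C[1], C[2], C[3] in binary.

C[1] = 0b10011001, C[2] = 0b10001001, C[3] = 0b01010011

OFB encryption: S_i = E(K, S_{i−1}) with S_{0} = IV; C_i = P_i ⊕ S_i.
C[1]: S = E(K, 0b01100100) = 0b01101101; 0b11110100 ⊕ 0b01101101 = 0b10011001.
C[2]: S = E(K, 0b01101101) = 0b01110110; 0b11111111 ⊕ 0b01110110 = 0b10001001.
C[3]: S = E(K, 0b01110110) = 0b01111111; 0b00101100 ⊕ 0b01111111 = 0b01010011.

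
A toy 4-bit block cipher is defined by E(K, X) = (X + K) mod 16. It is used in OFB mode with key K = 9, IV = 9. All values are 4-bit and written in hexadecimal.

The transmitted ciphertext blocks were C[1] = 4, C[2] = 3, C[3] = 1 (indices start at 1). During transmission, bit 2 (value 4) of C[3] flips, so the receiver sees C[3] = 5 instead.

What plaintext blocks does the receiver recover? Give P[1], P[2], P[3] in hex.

OFB decryption: S_i = E(K, S_{i−1}) with S_{0} = IV; P_i = C_i ⊕ S_i.
Only C[3] changed, to 5. In OFB, a change in C_i flips the same bit in P_i only; the keystream is unaffected. Decrypting the received ciphertext:
P[1]: S = E(K, 9) = 2; 4 ⊕ 2 = 6.
P[2]: S = E(K, 2) = B; 3 ⊕ B = 8.
P[3]: S = E(K, B) = 4; 5 ⊕ 4 = 1.
Blocks that differ from the original plaintext: P[3].

P[1] = 6, P[2] = 8, P[3] = 1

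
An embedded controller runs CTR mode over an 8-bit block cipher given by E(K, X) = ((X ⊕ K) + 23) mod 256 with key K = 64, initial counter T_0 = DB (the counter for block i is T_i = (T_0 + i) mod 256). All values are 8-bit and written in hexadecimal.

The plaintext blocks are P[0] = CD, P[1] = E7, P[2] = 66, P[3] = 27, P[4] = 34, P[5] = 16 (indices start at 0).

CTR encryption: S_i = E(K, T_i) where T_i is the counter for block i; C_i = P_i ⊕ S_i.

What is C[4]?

C[0]: T = DB, S = E(K, T) = E2; CD ⊕ E2 = 2F.
C[1]: T = DC, S = E(K, T) = DB; E7 ⊕ DB = 3C.
C[2]: T = DD, S = E(K, T) = DC; 66 ⊕ DC = BA.
C[3]: T = DE, S = E(K, T) = DD; 27 ⊕ DD = FA.
C[4]: T = DF, S = E(K, T) = DE; 34 ⊕ DE = EA.

C[4] = EA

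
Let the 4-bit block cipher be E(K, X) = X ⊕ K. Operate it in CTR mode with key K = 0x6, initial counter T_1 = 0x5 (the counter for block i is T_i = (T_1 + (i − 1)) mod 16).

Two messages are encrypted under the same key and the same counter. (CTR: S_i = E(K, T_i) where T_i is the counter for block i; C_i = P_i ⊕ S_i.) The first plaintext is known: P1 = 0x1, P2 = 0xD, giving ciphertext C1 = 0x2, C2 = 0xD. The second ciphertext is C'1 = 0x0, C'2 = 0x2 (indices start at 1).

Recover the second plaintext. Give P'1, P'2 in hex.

In CTR with a reused counter, both messages share the same keystream S_i, so C_i ⊕ C'_i = P_i ⊕ P'_i and thus P'_i = P_i ⊕ C_i ⊕ C'_i.
P'1: 0x1 ⊕ 0x2 ⊕ 0x0 = 0x3.
P'2: 0xD ⊕ 0xD ⊕ 0x2 = 0x2.

P'1 = 0x3, P'2 = 0x2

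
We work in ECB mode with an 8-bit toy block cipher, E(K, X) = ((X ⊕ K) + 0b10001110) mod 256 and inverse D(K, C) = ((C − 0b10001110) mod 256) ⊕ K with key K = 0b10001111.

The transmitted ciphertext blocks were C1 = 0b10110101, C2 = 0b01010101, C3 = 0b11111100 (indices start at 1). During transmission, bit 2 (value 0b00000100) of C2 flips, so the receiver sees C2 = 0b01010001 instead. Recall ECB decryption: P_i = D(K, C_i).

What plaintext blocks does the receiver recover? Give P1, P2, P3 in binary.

Only C2 changed, to 0b01010001. In ECB, a change in C_i affects only P_i. Decrypting the received ciphertext:
P1: D(K, 0b10110101) = 0b10101000.
P2: D(K, 0b01010001) = 0b01001100.
P3: D(K, 0b11111100) = 0b11100001.
Blocks that differ from the original plaintext: P2.

P1 = 0b10101000, P2 = 0b01001100, P3 = 0b11100001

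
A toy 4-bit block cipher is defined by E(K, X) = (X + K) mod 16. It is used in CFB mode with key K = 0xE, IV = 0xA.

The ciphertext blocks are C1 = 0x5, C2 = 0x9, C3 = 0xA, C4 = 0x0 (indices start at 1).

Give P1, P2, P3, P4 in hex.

P1 = 0xD, P2 = 0xA, P3 = 0xD, P4 = 0x8

CFB decryption: P_i = C_i ⊕ E(K, C_{i−1}), with C_{0} = IV.
P1: E(K, 0xA) = 0x8; 0x5 ⊕ 0x8 = 0xD.
P2: E(K, 0x5) = 0x3; 0x9 ⊕ 0x3 = 0xA.
P3: E(K, 0x9) = 0x7; 0xA ⊕ 0x7 = 0xD.
P4: E(K, 0xA) = 0x8; 0x0 ⊕ 0x8 = 0x8.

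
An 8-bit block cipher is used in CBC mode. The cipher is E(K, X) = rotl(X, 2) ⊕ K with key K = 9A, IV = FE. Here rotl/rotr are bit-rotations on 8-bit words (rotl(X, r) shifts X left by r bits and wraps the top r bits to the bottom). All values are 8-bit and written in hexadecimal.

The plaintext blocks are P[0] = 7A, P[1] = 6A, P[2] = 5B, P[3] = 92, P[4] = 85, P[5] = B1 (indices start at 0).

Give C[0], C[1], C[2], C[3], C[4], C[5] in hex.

C[0] = 88, C[1] = 11, C[2] = B3, C[3] = 1E, C[4] = F4, C[5] = 8F

CBC encryption: C_i = E(K, P_i ⊕ C_{i−1}), with C_{−1} = IV.
C[0]: P[0] ⊕ FE = 84; E(K, 84) = 88.
C[1]: P[1] ⊕ 88 = E2; E(K, E2) = 11.
C[2]: P[2] ⊕ 11 = 4A; E(K, 4A) = B3.
C[3]: P[3] ⊕ B3 = 21; E(K, 21) = 1E.
C[4]: P[4] ⊕ 1E = 9B; E(K, 9B) = F4.
C[5]: P[5] ⊕ F4 = 45; E(K, 45) = 8F.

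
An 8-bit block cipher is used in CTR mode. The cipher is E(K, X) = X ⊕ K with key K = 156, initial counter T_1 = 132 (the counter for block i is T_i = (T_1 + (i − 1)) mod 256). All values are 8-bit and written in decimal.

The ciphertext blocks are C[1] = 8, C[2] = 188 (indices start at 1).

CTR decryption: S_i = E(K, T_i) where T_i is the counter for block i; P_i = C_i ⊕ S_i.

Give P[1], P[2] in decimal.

P[1]: T = 132, S = E(K, T) = 24; 8 ⊕ 24 = 16.
P[2]: T = 133, S = E(K, T) = 25; 188 ⊕ 25 = 165.

P[1] = 16, P[2] = 165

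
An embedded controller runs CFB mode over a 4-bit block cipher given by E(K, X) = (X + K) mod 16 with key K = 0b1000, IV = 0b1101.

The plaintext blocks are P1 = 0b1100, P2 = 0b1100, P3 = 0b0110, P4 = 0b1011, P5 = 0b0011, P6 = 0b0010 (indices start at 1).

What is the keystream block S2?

CFB encryption: C_i = P_i ⊕ E(K, C_{i−1}), with C_{0} = IV.
C1: E(K, 0b1101) = 0b0101; 0b1100 ⊕ 0b0101 = 0b1001.
C2: E(K, 0b1001) = 0b0001; 0b1100 ⊕ 0b0001 = 0b1101.
So S2 = 0b0001.

0b0001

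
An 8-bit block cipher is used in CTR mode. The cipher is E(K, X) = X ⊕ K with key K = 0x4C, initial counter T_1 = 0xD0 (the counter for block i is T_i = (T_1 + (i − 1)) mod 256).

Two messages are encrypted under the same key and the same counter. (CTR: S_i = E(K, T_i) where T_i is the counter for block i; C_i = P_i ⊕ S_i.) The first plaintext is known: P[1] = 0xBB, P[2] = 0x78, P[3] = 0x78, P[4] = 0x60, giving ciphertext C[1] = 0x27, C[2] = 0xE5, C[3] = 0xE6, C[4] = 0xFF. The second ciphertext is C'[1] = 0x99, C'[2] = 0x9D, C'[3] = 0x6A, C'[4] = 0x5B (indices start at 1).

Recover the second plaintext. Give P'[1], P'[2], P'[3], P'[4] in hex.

P'[1] = 0x05, P'[2] = 0x00, P'[3] = 0xF4, P'[4] = 0xC4

In CTR with a reused counter, both messages share the same keystream S_i, so C_i ⊕ C'_i = P_i ⊕ P'_i and thus P'_i = P_i ⊕ C_i ⊕ C'_i.
P'[1]: 0xBB ⊕ 0x27 ⊕ 0x99 = 0x05.
P'[2]: 0x78 ⊕ 0xE5 ⊕ 0x9D = 0x00.
P'[3]: 0x78 ⊕ 0xE6 ⊕ 0x6A = 0xF4.
P'[4]: 0x60 ⊕ 0xFF ⊕ 0x5B = 0xC4.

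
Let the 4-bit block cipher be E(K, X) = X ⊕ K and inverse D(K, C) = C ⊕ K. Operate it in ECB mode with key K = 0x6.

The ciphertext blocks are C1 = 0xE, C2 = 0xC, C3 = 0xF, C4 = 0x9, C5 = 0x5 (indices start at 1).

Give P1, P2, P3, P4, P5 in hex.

ECB decryption: P_i = D(K, C_i).
P1: D(K, 0xE) = 0x8.
P2: D(K, 0xC) = 0xA.
P3: D(K, 0xF) = 0x9.
P4: D(K, 0x9) = 0xF.
P5: D(K, 0x5) = 0x3.

P1 = 0x8, P2 = 0xA, P3 = 0x9, P4 = 0xF, P5 = 0x3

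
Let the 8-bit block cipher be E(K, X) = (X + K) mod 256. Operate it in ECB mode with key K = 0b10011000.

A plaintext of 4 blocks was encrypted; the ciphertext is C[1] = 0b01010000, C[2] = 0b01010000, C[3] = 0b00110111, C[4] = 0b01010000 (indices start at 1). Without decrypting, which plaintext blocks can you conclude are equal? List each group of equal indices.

ECB encrypts each block independently with the same key, so equal ciphertext blocks imply equal plaintext blocks.
C[1] = C[2] = C[4] = 0b01010000, so P[1] = P[2] = P[4].

P[1] = P[2] = P[4]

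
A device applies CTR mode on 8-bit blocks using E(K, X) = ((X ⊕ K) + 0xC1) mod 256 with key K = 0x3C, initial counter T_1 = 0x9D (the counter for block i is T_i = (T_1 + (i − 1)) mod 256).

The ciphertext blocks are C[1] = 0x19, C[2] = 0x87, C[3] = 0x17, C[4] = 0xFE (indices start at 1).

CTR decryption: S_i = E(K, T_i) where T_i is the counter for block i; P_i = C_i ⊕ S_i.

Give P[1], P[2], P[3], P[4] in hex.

P[1] = 0x7B, P[2] = 0xE4, P[3] = 0x73, P[4] = 0xA3

P[1]: T = 0x9D, S = E(K, T) = 0x62; 0x19 ⊕ 0x62 = 0x7B.
P[2]: T = 0x9E, S = E(K, T) = 0x63; 0x87 ⊕ 0x63 = 0xE4.
P[3]: T = 0x9F, S = E(K, T) = 0x64; 0x17 ⊕ 0x64 = 0x73.
P[4]: T = 0xA0, S = E(K, T) = 0x5D; 0xFE ⊕ 0x5D = 0xA3.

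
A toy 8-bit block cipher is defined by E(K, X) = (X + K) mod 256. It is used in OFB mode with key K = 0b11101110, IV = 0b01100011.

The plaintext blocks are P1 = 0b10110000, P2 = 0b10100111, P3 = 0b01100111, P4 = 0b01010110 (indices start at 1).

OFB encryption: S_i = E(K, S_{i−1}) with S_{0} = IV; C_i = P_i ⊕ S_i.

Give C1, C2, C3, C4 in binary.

C1 = 0b11100001, C2 = 0b10011000, C3 = 0b01001010, C4 = 0b01001101

C1: S = E(K, 0b01100011) = 0b01010001; 0b10110000 ⊕ 0b01010001 = 0b11100001.
C2: S = E(K, 0b01010001) = 0b00111111; 0b10100111 ⊕ 0b00111111 = 0b10011000.
C3: S = E(K, 0b00111111) = 0b00101101; 0b01100111 ⊕ 0b00101101 = 0b01001010.
C4: S = E(K, 0b00101101) = 0b00011011; 0b01010110 ⊕ 0b00011011 = 0b01001101.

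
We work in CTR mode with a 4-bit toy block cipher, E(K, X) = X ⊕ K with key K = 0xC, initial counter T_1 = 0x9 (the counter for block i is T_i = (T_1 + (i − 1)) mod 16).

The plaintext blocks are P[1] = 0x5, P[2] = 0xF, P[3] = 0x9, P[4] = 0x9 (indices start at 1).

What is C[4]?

CTR encryption: S_i = E(K, T_i) where T_i is the counter for block i; C_i = P_i ⊕ S_i.
C[1]: T = 0x9, S = E(K, T) = 0x5; 0x5 ⊕ 0x5 = 0x0.
C[2]: T = 0xA, S = E(K, T) = 0x6; 0xF ⊕ 0x6 = 0x9.
C[3]: T = 0xB, S = E(K, T) = 0x7; 0x9 ⊕ 0x7 = 0xE.
C[4]: T = 0xC, S = E(K, T) = 0x0; 0x9 ⊕ 0x0 = 0x9.

C[4] = 0x9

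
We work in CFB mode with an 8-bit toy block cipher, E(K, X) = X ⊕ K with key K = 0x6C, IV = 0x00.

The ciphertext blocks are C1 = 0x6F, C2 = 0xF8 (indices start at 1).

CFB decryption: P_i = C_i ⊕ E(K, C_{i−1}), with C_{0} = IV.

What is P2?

P2: E(K, 0x6F) = 0x03; 0xF8 ⊕ 0x03 = 0xFB.

P2 = 0xFB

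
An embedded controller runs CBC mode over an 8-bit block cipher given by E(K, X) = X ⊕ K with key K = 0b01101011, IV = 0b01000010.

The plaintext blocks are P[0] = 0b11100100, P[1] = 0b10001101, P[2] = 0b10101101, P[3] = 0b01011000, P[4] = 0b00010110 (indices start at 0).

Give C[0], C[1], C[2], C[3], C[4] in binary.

C[0] = 0b11001101, C[1] = 0b00101011, C[2] = 0b11101101, C[3] = 0b11011110, C[4] = 0b10100011

CBC encryption: C_i = E(K, P_i ⊕ C_{i−1}), with C_{−1} = IV.
C[0]: P[0] ⊕ 0b01000010 = 0b10100110; E(K, 0b10100110) = 0b11001101.
C[1]: P[1] ⊕ 0b11001101 = 0b01000000; E(K, 0b01000000) = 0b00101011.
C[2]: P[2] ⊕ 0b00101011 = 0b10000110; E(K, 0b10000110) = 0b11101101.
C[3]: P[3] ⊕ 0b11101101 = 0b10110101; E(K, 0b10110101) = 0b11011110.
C[4]: P[4] ⊕ 0b11011110 = 0b11001000; E(K, 0b11001000) = 0b10100011.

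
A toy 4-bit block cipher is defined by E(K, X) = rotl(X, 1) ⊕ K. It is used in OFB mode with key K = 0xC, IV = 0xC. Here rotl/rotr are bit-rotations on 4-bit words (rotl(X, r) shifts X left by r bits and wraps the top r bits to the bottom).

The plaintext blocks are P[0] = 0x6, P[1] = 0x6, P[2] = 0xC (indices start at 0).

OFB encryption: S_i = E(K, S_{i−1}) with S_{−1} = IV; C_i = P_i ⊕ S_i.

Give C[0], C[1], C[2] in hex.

C[0]: S = E(K, 0xC) = 0x5; 0x6 ⊕ 0x5 = 0x3.
C[1]: S = E(K, 0x5) = 0x6; 0x6 ⊕ 0x6 = 0x0.
C[2]: S = E(K, 0x6) = 0x0; 0xC ⊕ 0x0 = 0xC.

C[0] = 0x3, C[1] = 0x0, C[2] = 0xC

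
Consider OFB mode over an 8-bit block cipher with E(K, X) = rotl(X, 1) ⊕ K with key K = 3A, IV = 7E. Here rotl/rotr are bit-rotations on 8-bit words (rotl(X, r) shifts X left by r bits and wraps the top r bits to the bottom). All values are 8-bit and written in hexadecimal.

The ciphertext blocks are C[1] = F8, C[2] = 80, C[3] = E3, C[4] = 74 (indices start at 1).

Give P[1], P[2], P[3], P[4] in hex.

P[1] = 3E, P[2] = 37, P[3] = B6, P[4] = E4

OFB decryption: S_i = E(K, S_{i−1}) with S_{0} = IV; P_i = C_i ⊕ S_i.
P[1]: S = E(K, 7E) = C6; F8 ⊕ C6 = 3E.
P[2]: S = E(K, C6) = B7; 80 ⊕ B7 = 37.
P[3]: S = E(K, B7) = 55; E3 ⊕ 55 = B6.
P[4]: S = E(K, 55) = 90; 74 ⊕ 90 = E4.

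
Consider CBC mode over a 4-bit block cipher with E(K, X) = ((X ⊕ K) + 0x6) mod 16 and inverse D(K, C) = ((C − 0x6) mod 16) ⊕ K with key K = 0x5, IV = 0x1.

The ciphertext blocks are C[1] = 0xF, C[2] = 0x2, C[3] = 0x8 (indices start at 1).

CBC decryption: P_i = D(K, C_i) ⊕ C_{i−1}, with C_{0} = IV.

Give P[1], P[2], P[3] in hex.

P[1]: D(K, 0xF) = 0xC; 0xC ⊕ 0x1 = 0xD.
P[2]: D(K, 0x2) = 0x9; 0x9 ⊕ 0xF = 0x6.
P[3]: D(K, 0x8) = 0x7; 0x7 ⊕ 0x2 = 0x5.

P[1] = 0xD, P[2] = 0x6, P[3] = 0x5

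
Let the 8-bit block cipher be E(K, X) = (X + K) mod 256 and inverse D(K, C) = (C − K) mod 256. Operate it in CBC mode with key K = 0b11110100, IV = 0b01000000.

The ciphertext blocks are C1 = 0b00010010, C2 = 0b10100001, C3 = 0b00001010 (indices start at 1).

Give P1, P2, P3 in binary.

CBC decryption: P_i = D(K, C_i) ⊕ C_{i−1}, with C_{0} = IV.
P1: D(K, 0b00010010) = 0b00011110; 0b00011110 ⊕ 0b01000000 = 0b01011110.
P2: D(K, 0b10100001) = 0b10101101; 0b10101101 ⊕ 0b00010010 = 0b10111111.
P3: D(K, 0b00001010) = 0b00010110; 0b00010110 ⊕ 0b10100001 = 0b10110111.

P1 = 0b01011110, P2 = 0b10111111, P3 = 0b10110111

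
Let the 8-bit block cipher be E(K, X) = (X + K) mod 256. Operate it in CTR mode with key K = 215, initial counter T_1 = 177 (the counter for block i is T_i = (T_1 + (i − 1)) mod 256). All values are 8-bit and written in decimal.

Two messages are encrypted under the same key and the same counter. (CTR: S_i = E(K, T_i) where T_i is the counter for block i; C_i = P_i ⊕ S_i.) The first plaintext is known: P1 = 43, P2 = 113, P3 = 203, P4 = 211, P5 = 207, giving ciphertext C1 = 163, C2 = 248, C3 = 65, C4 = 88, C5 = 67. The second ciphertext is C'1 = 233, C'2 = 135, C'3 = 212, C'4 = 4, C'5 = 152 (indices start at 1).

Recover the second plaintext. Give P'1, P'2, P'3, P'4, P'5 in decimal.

P'1 = 97, P'2 = 14, P'3 = 94, P'4 = 143, P'5 = 20

In CTR with a reused counter, both messages share the same keystream S_i, so C_i ⊕ C'_i = P_i ⊕ P'_i and thus P'_i = P_i ⊕ C_i ⊕ C'_i.
P'1: 43 ⊕ 163 ⊕ 233 = 97.
P'2: 113 ⊕ 248 ⊕ 135 = 14.
P'3: 203 ⊕ 65 ⊕ 212 = 94.
P'4: 211 ⊕ 88 ⊕ 4 = 143.
P'5: 207 ⊕ 67 ⊕ 152 = 20.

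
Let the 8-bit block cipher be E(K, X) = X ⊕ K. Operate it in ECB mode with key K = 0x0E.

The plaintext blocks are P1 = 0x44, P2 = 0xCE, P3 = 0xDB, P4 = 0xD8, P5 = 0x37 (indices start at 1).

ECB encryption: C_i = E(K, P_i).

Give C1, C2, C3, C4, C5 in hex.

C1: E(K, 0x44) = 0x4A.
C2: E(K, 0xCE) = 0xC0.
C3: E(K, 0xDB) = 0xD5.
C4: E(K, 0xD8) = 0xD6.
C5: E(K, 0x37) = 0x39.

C1 = 0x4A, C2 = 0xC0, C3 = 0xD5, C4 = 0xD6, C5 = 0x39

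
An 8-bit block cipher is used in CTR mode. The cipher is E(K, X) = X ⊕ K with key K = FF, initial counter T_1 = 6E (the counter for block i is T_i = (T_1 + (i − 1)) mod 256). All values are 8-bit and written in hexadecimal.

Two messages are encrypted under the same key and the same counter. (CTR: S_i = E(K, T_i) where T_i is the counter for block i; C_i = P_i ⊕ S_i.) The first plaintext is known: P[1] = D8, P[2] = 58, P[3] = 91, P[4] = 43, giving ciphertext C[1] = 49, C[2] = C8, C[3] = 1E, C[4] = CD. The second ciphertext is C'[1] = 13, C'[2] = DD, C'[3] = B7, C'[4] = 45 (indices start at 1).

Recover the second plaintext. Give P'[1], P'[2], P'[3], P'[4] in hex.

P'[1] = 82, P'[2] = 4D, P'[3] = 38, P'[4] = CB

In CTR with a reused counter, both messages share the same keystream S_i, so C_i ⊕ C'_i = P_i ⊕ P'_i and thus P'_i = P_i ⊕ C_i ⊕ C'_i.
P'[1]: D8 ⊕ 49 ⊕ 13 = 82.
P'[2]: 58 ⊕ C8 ⊕ DD = 4D.
P'[3]: 91 ⊕ 1E ⊕ B7 = 38.
P'[4]: 43 ⊕ CD ⊕ 45 = CB.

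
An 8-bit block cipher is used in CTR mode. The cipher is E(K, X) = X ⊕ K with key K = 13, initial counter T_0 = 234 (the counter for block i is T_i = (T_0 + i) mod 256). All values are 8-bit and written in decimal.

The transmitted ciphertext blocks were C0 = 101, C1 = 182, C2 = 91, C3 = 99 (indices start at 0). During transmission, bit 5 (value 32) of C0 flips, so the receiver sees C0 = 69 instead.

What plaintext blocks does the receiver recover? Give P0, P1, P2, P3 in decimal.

P0 = 162, P1 = 80, P2 = 186, P3 = 131

CTR decryption: S_i = E(K, T_i) where T_i is the counter for block i; P_i = C_i ⊕ S_i.
Only C0 changed, to 69. In CTR, a change in C_i flips the same bit in P_i only; the keystream is unaffected. Decrypting the received ciphertext:
P0: T = 234, S = E(K, T) = 231; 69 ⊕ 231 = 162.
P1: T = 235, S = E(K, T) = 230; 182 ⊕ 230 = 80.
P2: T = 236, S = E(K, T) = 225; 91 ⊕ 225 = 186.
P3: T = 237, S = E(K, T) = 224; 99 ⊕ 224 = 131.
Blocks that differ from the original plaintext: P0.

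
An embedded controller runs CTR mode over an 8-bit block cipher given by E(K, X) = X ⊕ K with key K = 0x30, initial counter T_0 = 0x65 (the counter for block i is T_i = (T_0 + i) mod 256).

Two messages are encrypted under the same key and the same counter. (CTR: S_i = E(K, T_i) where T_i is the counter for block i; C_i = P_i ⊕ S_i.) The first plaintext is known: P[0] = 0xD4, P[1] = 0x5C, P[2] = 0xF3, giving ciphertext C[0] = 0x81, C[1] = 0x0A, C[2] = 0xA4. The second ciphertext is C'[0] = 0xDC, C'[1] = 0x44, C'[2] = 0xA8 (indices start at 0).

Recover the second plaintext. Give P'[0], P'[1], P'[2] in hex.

In CTR with a reused counter, both messages share the same keystream S_i, so C_i ⊕ C'_i = P_i ⊕ P'_i and thus P'_i = P_i ⊕ C_i ⊕ C'_i.
P'[0]: 0xD4 ⊕ 0x81 ⊕ 0xDC = 0x89.
P'[1]: 0x5C ⊕ 0x0A ⊕ 0x44 = 0x12.
P'[2]: 0xF3 ⊕ 0xA4 ⊕ 0xA8 = 0xFF.

P'[0] = 0x89, P'[1] = 0x12, P'[2] = 0xFF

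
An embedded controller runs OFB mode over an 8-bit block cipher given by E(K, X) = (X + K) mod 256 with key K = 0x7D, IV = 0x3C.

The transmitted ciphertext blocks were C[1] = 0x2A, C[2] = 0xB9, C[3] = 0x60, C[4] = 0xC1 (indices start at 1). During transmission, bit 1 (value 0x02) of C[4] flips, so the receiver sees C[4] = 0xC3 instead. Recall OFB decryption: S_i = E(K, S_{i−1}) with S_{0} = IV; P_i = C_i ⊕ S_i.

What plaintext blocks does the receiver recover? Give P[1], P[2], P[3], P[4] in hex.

P[1] = 0x93, P[2] = 0x8F, P[3] = 0xD3, P[4] = 0xF3

Only C[4] changed, to 0xC3. In OFB, a change in C_i flips the same bit in P_i only; the keystream is unaffected. Decrypting the received ciphertext:
P[1]: S = E(K, 0x3C) = 0xB9; 0x2A ⊕ 0xB9 = 0x93.
P[2]: S = E(K, 0xB9) = 0x36; 0xB9 ⊕ 0x36 = 0x8F.
P[3]: S = E(K, 0x36) = 0xB3; 0x60 ⊕ 0xB3 = 0xD3.
P[4]: S = E(K, 0xB3) = 0x30; 0xC3 ⊕ 0x30 = 0xF3.
Blocks that differ from the original plaintext: P[4].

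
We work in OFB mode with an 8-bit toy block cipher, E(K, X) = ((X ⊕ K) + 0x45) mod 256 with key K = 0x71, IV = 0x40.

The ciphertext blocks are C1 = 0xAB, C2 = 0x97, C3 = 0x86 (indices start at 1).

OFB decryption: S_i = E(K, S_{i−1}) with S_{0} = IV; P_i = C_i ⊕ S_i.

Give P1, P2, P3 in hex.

P1 = 0xDD, P2 = 0xDB, P3 = 0x04

P1: S = E(K, 0x40) = 0x76; 0xAB ⊕ 0x76 = 0xDD.
P2: S = E(K, 0x76) = 0x4C; 0x97 ⊕ 0x4C = 0xDB.
P3: S = E(K, 0x4C) = 0x82; 0x86 ⊕ 0x82 = 0x04.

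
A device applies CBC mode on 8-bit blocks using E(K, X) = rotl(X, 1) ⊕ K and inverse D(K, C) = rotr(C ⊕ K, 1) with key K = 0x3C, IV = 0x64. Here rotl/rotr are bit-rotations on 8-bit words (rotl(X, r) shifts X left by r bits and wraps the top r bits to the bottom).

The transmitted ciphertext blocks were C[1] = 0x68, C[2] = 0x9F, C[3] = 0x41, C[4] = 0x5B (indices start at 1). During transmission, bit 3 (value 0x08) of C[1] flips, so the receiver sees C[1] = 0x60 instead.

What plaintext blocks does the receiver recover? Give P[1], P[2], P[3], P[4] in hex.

CBC decryption: P_i = D(K, C_i) ⊕ C_{i−1}, with C_{0} = IV.
Only C[1] changed, to 0x60. In CBC, a change in C_i garbles P_i and flips the same bit in P_{i+1}. Decrypting the received ciphertext:
P[1]: D(K, 0x60) = 0x2E; 0x2E ⊕ 0x64 = 0x4A.
P[2]: D(K, 0x9F) = 0xD1; 0xD1 ⊕ 0x60 = 0xB1.
P[3]: D(K, 0x41) = 0xBE; 0xBE ⊕ 0x9F = 0x21.
P[4]: D(K, 0x5B) = 0xB3; 0xB3 ⊕ 0x41 = 0xF2.
Blocks that differ from the original plaintext: P[1], P[2].

P[1] = 0x4A, P[2] = 0xB1, P[3] = 0x21, P[4] = 0xF2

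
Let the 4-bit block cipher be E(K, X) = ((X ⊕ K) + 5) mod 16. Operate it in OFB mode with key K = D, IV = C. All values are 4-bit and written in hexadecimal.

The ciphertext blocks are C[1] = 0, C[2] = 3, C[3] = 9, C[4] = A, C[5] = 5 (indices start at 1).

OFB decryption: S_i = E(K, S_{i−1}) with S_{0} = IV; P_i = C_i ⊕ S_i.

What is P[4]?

P[1]: S = E(K, C) = 6; 0 ⊕ 6 = 6.
P[2]: S = E(K, 6) = 0; 3 ⊕ 0 = 3.
P[3]: S = E(K, 0) = 2; 9 ⊕ 2 = B.
P[4]: S = E(K, 2) = 4; A ⊕ 4 = E.

P[4] = E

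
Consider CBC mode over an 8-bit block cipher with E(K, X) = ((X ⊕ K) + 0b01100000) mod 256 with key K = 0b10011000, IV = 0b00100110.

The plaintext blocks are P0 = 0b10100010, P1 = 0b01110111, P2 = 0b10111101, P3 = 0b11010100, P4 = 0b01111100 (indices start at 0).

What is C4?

C4 = 0b10011110

CBC encryption: C_i = E(K, P_i ⊕ C_{i−1}), with C_{−1} = IV.
C0: P0 ⊕ 0b00100110 = 0b10000100; E(K, 0b10000100) = 0b01111100.
C1: P1 ⊕ 0b01111100 = 0b00001011; E(K, 0b00001011) = 0b11110011.
C2: P2 ⊕ 0b11110011 = 0b01001110; E(K, 0b01001110) = 0b00110110.
C3: P3 ⊕ 0b00110110 = 0b11100010; E(K, 0b11100010) = 0b11011010.
C4: P4 ⊕ 0b11011010 = 0b10100110; E(K, 0b10100110) = 0b10011110.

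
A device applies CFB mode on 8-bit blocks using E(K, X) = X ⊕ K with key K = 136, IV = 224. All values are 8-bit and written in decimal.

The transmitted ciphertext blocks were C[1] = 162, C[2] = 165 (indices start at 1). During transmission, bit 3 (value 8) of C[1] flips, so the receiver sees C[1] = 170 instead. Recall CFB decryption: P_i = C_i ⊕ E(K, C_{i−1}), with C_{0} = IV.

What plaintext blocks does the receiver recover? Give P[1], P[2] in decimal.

P[1] = 194, P[2] = 135

Only C[1] changed, to 170. In CFB, a change in C_i flips the same bit in P_i and garbles P_{i+1}. Decrypting the received ciphertext:
P[1]: E(K, 224) = 104; 170 ⊕ 104 = 194.
P[2]: E(K, 170) = 34; 165 ⊕ 34 = 135.
Blocks that differ from the original plaintext: P[1], P[2].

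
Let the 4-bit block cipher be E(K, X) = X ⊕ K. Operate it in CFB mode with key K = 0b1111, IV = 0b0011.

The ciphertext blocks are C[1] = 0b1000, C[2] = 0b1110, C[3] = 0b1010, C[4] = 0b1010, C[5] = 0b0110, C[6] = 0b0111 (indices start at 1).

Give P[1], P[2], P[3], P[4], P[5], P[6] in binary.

P[1] = 0b0100, P[2] = 0b1001, P[3] = 0b1011, P[4] = 0b1111, P[5] = 0b0011, P[6] = 0b1110

CFB decryption: P_i = C_i ⊕ E(K, C_{i−1}), with C_{0} = IV.
P[1]: E(K, 0b0011) = 0b1100; 0b1000 ⊕ 0b1100 = 0b0100.
P[2]: E(K, 0b1000) = 0b0111; 0b1110 ⊕ 0b0111 = 0b1001.
P[3]: E(K, 0b1110) = 0b0001; 0b1010 ⊕ 0b0001 = 0b1011.
P[4]: E(K, 0b1010) = 0b0101; 0b1010 ⊕ 0b0101 = 0b1111.
P[5]: E(K, 0b1010) = 0b0101; 0b0110 ⊕ 0b0101 = 0b0011.
P[6]: E(K, 0b0110) = 0b1001; 0b0111 ⊕ 0b1001 = 0b1110.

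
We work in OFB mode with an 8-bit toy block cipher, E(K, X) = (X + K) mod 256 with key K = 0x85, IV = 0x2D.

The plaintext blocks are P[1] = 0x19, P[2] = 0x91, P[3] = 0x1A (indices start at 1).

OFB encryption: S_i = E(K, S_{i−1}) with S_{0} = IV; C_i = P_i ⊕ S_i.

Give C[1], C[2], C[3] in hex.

C[1]: S = E(K, 0x2D) = 0xB2; 0x19 ⊕ 0xB2 = 0xAB.
C[2]: S = E(K, 0xB2) = 0x37; 0x91 ⊕ 0x37 = 0xA6.
C[3]: S = E(K, 0x37) = 0xBC; 0x1A ⊕ 0xBC = 0xA6.

C[1] = 0xAB, C[2] = 0xA6, C[3] = 0xA6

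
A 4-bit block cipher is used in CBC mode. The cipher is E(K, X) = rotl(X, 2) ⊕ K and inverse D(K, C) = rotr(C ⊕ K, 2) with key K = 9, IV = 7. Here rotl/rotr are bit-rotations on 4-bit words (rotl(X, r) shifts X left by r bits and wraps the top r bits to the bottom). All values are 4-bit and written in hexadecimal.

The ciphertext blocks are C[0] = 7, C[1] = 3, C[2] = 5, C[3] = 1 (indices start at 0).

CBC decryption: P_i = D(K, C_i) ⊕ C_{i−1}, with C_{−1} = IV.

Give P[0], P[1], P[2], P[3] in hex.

P[0] = C, P[1] = D, P[2] = 0, P[3] = 7

P[0]: D(K, 7) = B; B ⊕ 7 = C.
P[1]: D(K, 3) = A; A ⊕ 7 = D.
P[2]: D(K, 5) = 3; 3 ⊕ 3 = 0.
P[3]: D(K, 1) = 2; 2 ⊕ 5 = 7.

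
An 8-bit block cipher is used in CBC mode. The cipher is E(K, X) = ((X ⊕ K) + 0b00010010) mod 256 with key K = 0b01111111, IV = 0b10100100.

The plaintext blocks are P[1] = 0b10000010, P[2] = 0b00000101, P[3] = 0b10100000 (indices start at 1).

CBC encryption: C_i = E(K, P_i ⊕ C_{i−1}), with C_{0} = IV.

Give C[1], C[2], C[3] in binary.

C[1]: P[1] ⊕ 0b10100100 = 0b00100110; E(K, 0b00100110) = 0b01101011.
C[2]: P[2] ⊕ 0b01101011 = 0b01101110; E(K, 0b01101110) = 0b00100011.
C[3]: P[3] ⊕ 0b00100011 = 0b10000011; E(K, 0b10000011) = 0b00001110.

C[1] = 0b01101011, C[2] = 0b00100011, C[3] = 0b00001110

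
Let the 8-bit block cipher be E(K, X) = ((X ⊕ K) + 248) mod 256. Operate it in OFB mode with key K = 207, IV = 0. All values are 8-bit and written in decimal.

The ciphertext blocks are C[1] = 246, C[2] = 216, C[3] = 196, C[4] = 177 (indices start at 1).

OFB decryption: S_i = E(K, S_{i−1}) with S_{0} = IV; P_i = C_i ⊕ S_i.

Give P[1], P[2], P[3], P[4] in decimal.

P[1] = 49, P[2] = 216, P[3] = 3, P[4] = 177

P[1]: S = E(K, 0) = 199; 246 ⊕ 199 = 49.
P[2]: S = E(K, 199) = 0; 216 ⊕ 0 = 216.
P[3]: S = E(K, 0) = 199; 196 ⊕ 199 = 3.
P[4]: S = E(K, 199) = 0; 177 ⊕ 0 = 177.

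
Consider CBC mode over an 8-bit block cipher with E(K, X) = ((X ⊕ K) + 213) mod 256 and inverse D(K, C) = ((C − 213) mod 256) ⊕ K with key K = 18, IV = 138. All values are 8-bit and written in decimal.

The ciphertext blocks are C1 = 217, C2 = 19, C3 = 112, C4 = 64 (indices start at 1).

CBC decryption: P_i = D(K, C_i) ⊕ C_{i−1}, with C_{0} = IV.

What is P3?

P3 = 154

P3: D(K, 112) = 137; 137 ⊕ 19 = 154.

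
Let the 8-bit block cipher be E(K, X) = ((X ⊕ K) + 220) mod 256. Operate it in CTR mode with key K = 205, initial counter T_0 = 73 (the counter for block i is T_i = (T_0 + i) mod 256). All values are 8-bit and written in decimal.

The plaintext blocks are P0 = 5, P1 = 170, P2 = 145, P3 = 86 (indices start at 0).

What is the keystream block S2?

98

CTR encryption: S_i = E(K, T_i) where T_i is the counter for block i; C_i = P_i ⊕ S_i.
C0: T = 73, S = E(K, T) = 96; 5 ⊕ 96 = 101.
C1: T = 74, S = E(K, T) = 99; 170 ⊕ 99 = 201.
C2: T = 75, S = E(K, T) = 98; 145 ⊕ 98 = 243.
So S2 = 98.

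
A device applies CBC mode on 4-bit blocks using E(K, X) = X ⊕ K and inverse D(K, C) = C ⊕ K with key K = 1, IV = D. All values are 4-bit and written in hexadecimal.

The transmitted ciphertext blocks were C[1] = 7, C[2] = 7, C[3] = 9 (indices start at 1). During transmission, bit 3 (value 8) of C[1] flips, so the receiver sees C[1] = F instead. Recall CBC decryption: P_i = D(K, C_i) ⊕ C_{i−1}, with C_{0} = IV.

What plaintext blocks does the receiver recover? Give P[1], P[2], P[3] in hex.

P[1] = 3, P[2] = 9, P[3] = F

Only C[1] changed, to F. In CBC, a change in C_i garbles P_i and flips the same bit in P_{i+1}. Decrypting the received ciphertext:
P[1]: D(K, F) = E; E ⊕ D = 3.
P[2]: D(K, 7) = 6; 6 ⊕ F = 9.
P[3]: D(K, 9) = 8; 8 ⊕ 7 = F.
Blocks that differ from the original plaintext: P[1], P[2].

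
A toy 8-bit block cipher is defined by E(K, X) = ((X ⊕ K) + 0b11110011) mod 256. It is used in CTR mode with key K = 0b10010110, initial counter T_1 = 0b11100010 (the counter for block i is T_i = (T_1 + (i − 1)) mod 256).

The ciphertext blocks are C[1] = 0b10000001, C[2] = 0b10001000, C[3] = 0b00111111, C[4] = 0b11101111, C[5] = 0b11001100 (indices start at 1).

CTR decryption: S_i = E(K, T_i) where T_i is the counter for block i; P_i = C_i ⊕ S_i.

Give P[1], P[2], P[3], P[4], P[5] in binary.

P[1]: T = 0b11100010, S = E(K, T) = 0b01100111; 0b10000001 ⊕ 0b01100111 = 0b11100110.
P[2]: T = 0b11100011, S = E(K, T) = 0b01101000; 0b10001000 ⊕ 0b01101000 = 0b11100000.
P[3]: T = 0b11100100, S = E(K, T) = 0b01100101; 0b00111111 ⊕ 0b01100101 = 0b01011010.
P[4]: T = 0b11100101, S = E(K, T) = 0b01100110; 0b11101111 ⊕ 0b01100110 = 0b10001001.
P[5]: T = 0b11100110, S = E(K, T) = 0b01100011; 0b11001100 ⊕ 0b01100011 = 0b10101111.

P[1] = 0b11100110, P[2] = 0b11100000, P[3] = 0b01011010, P[4] = 0b10001001, P[5] = 0b10101111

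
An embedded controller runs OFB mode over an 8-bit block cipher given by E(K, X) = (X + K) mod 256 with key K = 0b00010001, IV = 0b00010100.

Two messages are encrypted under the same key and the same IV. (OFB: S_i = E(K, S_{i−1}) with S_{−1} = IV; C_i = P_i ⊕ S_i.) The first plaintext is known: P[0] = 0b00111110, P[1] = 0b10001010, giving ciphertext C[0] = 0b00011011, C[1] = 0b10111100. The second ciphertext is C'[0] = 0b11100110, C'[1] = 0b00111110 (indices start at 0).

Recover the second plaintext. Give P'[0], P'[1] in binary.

P'[0] = 0b11000011, P'[1] = 0b00001000

In OFB with a reused IV, both messages share the same keystream S_i, so C_i ⊕ C'_i = P_i ⊕ P'_i and thus P'_i = P_i ⊕ C_i ⊕ C'_i.
P'[0]: 0b00111110 ⊕ 0b00011011 ⊕ 0b11100110 = 0b11000011.
P'[1]: 0b10001010 ⊕ 0b10111100 ⊕ 0b00111110 = 0b00001000.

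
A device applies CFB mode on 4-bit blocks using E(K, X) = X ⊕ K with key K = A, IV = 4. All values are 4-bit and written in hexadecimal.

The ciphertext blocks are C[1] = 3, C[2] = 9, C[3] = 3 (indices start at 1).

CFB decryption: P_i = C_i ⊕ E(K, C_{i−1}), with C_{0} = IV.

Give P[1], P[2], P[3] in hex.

P[1] = D, P[2] = 0, P[3] = 0

P[1]: E(K, 4) = E; 3 ⊕ E = D.
P[2]: E(K, 3) = 9; 9 ⊕ 9 = 0.
P[3]: E(K, 9) = 3; 3 ⊕ 3 = 0.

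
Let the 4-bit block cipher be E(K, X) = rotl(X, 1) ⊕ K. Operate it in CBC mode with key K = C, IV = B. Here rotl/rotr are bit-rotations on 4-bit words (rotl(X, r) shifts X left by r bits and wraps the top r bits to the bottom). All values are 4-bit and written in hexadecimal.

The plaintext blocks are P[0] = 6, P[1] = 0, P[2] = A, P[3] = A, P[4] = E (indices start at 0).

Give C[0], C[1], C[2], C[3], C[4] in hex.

CBC encryption: C_i = E(K, P_i ⊕ C_{i−1}), with C_{−1} = IV.
C[0]: P[0] ⊕ B = D; E(K, D) = 7.
C[1]: P[1] ⊕ 7 = 7; E(K, 7) = 2.
C[2]: P[2] ⊕ 2 = 8; E(K, 8) = D.
C[3]: P[3] ⊕ D = 7; E(K, 7) = 2.
C[4]: P[4] ⊕ 2 = C; E(K, C) = 5.

C[0] = 7, C[1] = 2, C[2] = D, C[3] = 2, C[4] = 5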